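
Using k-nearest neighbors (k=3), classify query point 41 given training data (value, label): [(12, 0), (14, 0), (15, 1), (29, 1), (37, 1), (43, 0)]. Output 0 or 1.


Distances from query 41:
Point 43 (class 0): distance = 2
Point 37 (class 1): distance = 4
Point 29 (class 1): distance = 12
K=3 nearest neighbors: classes = [0, 1, 1]
Votes for class 1: 2 / 3
Majority vote => class 1

1


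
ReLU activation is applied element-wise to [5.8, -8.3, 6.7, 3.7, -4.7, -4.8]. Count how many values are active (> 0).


ReLU(x) = max(0, x) for each element:
ReLU(5.8) = 5.8
ReLU(-8.3) = 0
ReLU(6.7) = 6.7
ReLU(3.7) = 3.7
ReLU(-4.7) = 0
ReLU(-4.8) = 0
Active neurons (>0): 3

3


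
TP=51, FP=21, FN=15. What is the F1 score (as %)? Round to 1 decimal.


Precision = TP / (TP + FP) = 51 / 72 = 0.7083
Recall = TP / (TP + FN) = 51 / 66 = 0.7727
F1 = 2 * P * R / (P + R)
= 2 * 0.7083 * 0.7727 / (0.7083 + 0.7727)
= 1.0947 / 1.4811
= 0.7391
As percentage: 73.9%

73.9


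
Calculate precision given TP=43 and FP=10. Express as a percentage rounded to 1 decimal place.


Precision = TP / (TP + FP) * 100
= 43 / (43 + 10)
= 43 / 53
= 0.8113
= 81.1%

81.1


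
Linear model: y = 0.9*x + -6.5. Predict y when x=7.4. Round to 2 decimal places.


y = 0.9 * 7.4 + (-6.5)
= 6.66 + (-6.5)
= 0.16

0.16


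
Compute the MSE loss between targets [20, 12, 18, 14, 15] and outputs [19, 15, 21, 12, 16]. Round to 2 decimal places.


Differences: [1, -3, -3, 2, -1]
Squared errors: [1, 9, 9, 4, 1]
Sum of squared errors = 24
MSE = 24 / 5 = 4.80

4.80


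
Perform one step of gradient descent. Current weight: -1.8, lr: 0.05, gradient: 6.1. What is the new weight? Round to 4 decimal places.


w_new = w_old - lr * gradient
= -1.8 - 0.05 * 6.1
= -1.8 - (0.305)
= -2.1050

-2.1050


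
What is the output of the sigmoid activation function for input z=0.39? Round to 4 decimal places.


sigmoid(z) = 1 / (1 + exp(-z))
exp(-(0.39)) = exp(-0.39) = 0.6771
1 + 0.6771 = 1.6771
1 / 1.6771 = 0.5963

0.5963


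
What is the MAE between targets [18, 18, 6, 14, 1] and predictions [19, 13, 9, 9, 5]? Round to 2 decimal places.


Absolute errors: [1, 5, 3, 5, 4]
Sum of absolute errors = 18
MAE = 18 / 5 = 3.60

3.60


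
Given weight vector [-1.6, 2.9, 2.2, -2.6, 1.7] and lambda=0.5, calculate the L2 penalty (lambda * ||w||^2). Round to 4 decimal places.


Squaring each weight:
(-1.6)^2 = 2.56
2.9^2 = 8.41
2.2^2 = 4.84
(-2.6)^2 = 6.76
1.7^2 = 2.89
Sum of squares = 25.46
Penalty = 0.5 * 25.46 = 12.7300

12.7300


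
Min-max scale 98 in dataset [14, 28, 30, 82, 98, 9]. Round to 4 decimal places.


Min = 9, Max = 98
Range = 98 - 9 = 89
Scaled = (x - min) / (max - min)
= (98 - 9) / 89
= 89 / 89
= 1.0000

1.0000


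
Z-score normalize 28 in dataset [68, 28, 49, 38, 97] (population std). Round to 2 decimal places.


Mean = (68 + 28 + 49 + 38 + 97) / 5 = 56.0
Variance = sum((x_i - mean)^2) / n = 596.4
Std = sqrt(596.4) = 24.4213
Z = (x - mean) / std
= (28 - 56.0) / 24.4213
= -28.0 / 24.4213
= -1.15

-1.15


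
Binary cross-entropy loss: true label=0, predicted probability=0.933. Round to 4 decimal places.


For y=0: Loss = -log(1-p)
= -log(1 - 0.933)
= -log(0.067)
= -(-2.7031)
= 2.7031

2.7031


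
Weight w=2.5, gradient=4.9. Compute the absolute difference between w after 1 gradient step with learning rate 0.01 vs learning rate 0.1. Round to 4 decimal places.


With lr=0.01: w_new = 2.5 - 0.01 * 4.9 = 2.451
With lr=0.1: w_new = 2.5 - 0.1 * 4.9 = 2.01
Absolute difference = |2.451 - 2.01|
= 0.4410

0.4410


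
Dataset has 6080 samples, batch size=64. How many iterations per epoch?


Iterations per epoch = dataset_size / batch_size
= 6080 / 64
= 95

95


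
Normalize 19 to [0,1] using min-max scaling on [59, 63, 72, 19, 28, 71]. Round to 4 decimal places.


Min = 19, Max = 72
Range = 72 - 19 = 53
Scaled = (x - min) / (max - min)
= (19 - 19) / 53
= 0 / 53
= 0.0000

0.0000


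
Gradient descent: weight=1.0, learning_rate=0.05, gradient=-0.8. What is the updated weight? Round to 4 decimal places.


w_new = w_old - lr * gradient
= 1.0 - 0.05 * -0.8
= 1.0 - (-0.04)
= 1.0400

1.0400


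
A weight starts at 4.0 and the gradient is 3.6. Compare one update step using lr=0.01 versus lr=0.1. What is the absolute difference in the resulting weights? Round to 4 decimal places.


With lr=0.01: w_new = 4.0 - 0.01 * 3.6 = 3.964
With lr=0.1: w_new = 4.0 - 0.1 * 3.6 = 3.64
Absolute difference = |3.964 - 3.64|
= 0.3240

0.3240


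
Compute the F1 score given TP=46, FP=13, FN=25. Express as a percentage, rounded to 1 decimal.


Precision = TP / (TP + FP) = 46 / 59 = 0.7797
Recall = TP / (TP + FN) = 46 / 71 = 0.6479
F1 = 2 * P * R / (P + R)
= 2 * 0.7797 * 0.6479 / (0.7797 + 0.6479)
= 1.0103 / 1.4275
= 0.7077
As percentage: 70.8%

70.8


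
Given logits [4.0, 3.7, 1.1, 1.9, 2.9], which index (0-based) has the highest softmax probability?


Softmax is a monotonic transformation, so it preserves the argmax.
We need to find the index of the maximum logit.
Index 0: 4.0
Index 1: 3.7
Index 2: 1.1
Index 3: 1.9
Index 4: 2.9
Maximum logit = 4.0 at index 0

0


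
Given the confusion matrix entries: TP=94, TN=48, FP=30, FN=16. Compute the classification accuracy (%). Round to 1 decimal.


Accuracy = (TP + TN) / (TP + TN + FP + FN) * 100
= (94 + 48) / (94 + 48 + 30 + 16)
= 142 / 188
= 0.7553
= 75.5%

75.5


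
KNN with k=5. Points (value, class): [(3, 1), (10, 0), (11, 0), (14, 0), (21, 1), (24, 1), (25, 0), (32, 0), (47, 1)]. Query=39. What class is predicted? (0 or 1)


Distances from query 39:
Point 32 (class 0): distance = 7
Point 47 (class 1): distance = 8
Point 25 (class 0): distance = 14
Point 24 (class 1): distance = 15
Point 21 (class 1): distance = 18
K=5 nearest neighbors: classes = [0, 1, 0, 1, 1]
Votes for class 1: 3 / 5
Majority vote => class 1

1


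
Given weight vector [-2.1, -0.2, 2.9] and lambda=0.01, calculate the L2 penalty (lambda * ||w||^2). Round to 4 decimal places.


Squaring each weight:
(-2.1)^2 = 4.41
(-0.2)^2 = 0.04
2.9^2 = 8.41
Sum of squares = 12.86
Penalty = 0.01 * 12.86 = 0.1286

0.1286


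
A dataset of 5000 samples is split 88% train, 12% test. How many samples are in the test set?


Train samples = 5000 * 88% = 4400
Test samples = 5000 - 4400
= 600

600


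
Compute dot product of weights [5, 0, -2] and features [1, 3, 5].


Element-wise products:
5 * 1 = 5
0 * 3 = 0
-2 * 5 = -10
Sum = 5 + 0 + -10
= -5

-5


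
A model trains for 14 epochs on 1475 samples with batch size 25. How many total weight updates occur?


Iterations per epoch = 1475 / 25 = 59
Total updates = iterations_per_epoch * epochs
= 59 * 14
= 826

826


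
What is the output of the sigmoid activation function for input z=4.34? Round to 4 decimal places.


sigmoid(z) = 1 / (1 + exp(-z))
exp(-(4.34)) = exp(-4.34) = 0.013
1 + 0.013 = 1.013
1 / 1.013 = 0.9871

0.9871


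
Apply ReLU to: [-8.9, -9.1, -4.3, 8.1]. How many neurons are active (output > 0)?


ReLU(x) = max(0, x) for each element:
ReLU(-8.9) = 0
ReLU(-9.1) = 0
ReLU(-4.3) = 0
ReLU(8.1) = 8.1
Active neurons (>0): 1

1


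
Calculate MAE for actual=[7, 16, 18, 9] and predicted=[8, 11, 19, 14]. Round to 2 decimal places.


Absolute errors: [1, 5, 1, 5]
Sum of absolute errors = 12
MAE = 12 / 4 = 3.00

3.00


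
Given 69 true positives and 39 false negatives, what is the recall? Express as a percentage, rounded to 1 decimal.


Recall = TP / (TP + FN) * 100
= 69 / (69 + 39)
= 69 / 108
= 0.6389
= 63.9%

63.9


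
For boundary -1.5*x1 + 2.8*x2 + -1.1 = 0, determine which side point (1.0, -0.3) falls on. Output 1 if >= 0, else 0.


Compute -1.5 * 1.0 + 2.8 * -0.3 + -1.1
= -1.5 + -0.84 + -1.1
= -3.44
Since -3.44 < 0, the point is on the negative side.

0


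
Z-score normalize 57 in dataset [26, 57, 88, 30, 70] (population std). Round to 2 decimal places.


Mean = (26 + 57 + 88 + 30 + 70) / 5 = 54.2
Variance = sum((x_i - mean)^2) / n = 556.16
Std = sqrt(556.16) = 23.583
Z = (x - mean) / std
= (57 - 54.2) / 23.583
= 2.8 / 23.583
= 0.12

0.12


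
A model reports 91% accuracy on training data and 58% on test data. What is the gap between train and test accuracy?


Gap = train_accuracy - test_accuracy
= 91 - 58
= 33%
This large gap strongly indicates overfitting.

33


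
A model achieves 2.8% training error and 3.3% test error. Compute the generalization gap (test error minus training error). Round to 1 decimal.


Generalization gap = test_error - train_error
= 3.3 - 2.8
= 0.5%
A small gap suggests good generalization.

0.5


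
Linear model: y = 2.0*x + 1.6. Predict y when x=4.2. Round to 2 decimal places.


y = 2.0 * 4.2 + (1.6)
= 8.4 + (1.6)
= 10.00

10.00


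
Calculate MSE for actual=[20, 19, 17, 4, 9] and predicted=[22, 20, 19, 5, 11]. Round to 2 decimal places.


Differences: [-2, -1, -2, -1, -2]
Squared errors: [4, 1, 4, 1, 4]
Sum of squared errors = 14
MSE = 14 / 5 = 2.80

2.80


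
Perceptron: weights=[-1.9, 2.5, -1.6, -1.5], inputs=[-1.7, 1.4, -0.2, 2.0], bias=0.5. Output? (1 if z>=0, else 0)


z = w . x + b
= -1.9*-1.7 + 2.5*1.4 + -1.6*-0.2 + -1.5*2.0 + 0.5
= 3.23 + 3.5 + 0.32 + -3.0 + 0.5
= 4.05 + 0.5
= 4.55
Since z = 4.55 >= 0, output = 1

1


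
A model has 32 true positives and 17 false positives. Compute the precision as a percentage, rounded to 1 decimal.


Precision = TP / (TP + FP) * 100
= 32 / (32 + 17)
= 32 / 49
= 0.6531
= 65.3%

65.3


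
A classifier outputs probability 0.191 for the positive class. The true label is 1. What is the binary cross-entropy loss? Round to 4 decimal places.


For y=1: Loss = -log(p)
= -log(0.191)
= -(-1.6555)
= 1.6555

1.6555


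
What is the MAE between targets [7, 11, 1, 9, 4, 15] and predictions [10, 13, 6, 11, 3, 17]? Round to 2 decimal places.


Absolute errors: [3, 2, 5, 2, 1, 2]
Sum of absolute errors = 15
MAE = 15 / 6 = 2.50

2.50


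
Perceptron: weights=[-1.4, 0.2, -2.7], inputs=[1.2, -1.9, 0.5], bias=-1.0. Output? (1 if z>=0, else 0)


z = w . x + b
= -1.4*1.2 + 0.2*-1.9 + -2.7*0.5 + -1.0
= -1.68 + -0.38 + -1.35 + -1.0
= -3.41 + -1.0
= -4.41
Since z = -4.41 < 0, output = 0

0


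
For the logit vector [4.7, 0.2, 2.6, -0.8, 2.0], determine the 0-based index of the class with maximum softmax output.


Softmax is a monotonic transformation, so it preserves the argmax.
We need to find the index of the maximum logit.
Index 0: 4.7
Index 1: 0.2
Index 2: 2.6
Index 3: -0.8
Index 4: 2.0
Maximum logit = 4.7 at index 0

0


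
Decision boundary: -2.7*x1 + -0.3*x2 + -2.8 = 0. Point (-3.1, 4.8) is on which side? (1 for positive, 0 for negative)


Compute -2.7 * -3.1 + -0.3 * 4.8 + -2.8
= 8.37 + -1.44 + -2.8
= 4.13
Since 4.13 >= 0, the point is on the positive side.

1


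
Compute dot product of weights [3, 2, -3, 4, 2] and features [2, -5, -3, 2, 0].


Element-wise products:
3 * 2 = 6
2 * -5 = -10
-3 * -3 = 9
4 * 2 = 8
2 * 0 = 0
Sum = 6 + -10 + 9 + 8 + 0
= 13

13


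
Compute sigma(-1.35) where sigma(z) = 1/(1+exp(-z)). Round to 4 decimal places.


sigmoid(z) = 1 / (1 + exp(-z))
exp(-(-1.35)) = exp(1.35) = 3.8574
1 + 3.8574 = 4.8574
1 / 4.8574 = 0.2059

0.2059


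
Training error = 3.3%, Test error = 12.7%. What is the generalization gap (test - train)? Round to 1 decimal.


Generalization gap = test_error - train_error
= 12.7 - 3.3
= 9.4%
A moderate gap.

9.4


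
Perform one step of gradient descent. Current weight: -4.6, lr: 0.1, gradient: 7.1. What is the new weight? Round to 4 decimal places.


w_new = w_old - lr * gradient
= -4.6 - 0.1 * 7.1
= -4.6 - (0.71)
= -5.3100

-5.3100


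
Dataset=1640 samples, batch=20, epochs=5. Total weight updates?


Iterations per epoch = 1640 / 20 = 82
Total updates = iterations_per_epoch * epochs
= 82 * 5
= 410

410


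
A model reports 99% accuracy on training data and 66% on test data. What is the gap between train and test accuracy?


Gap = train_accuracy - test_accuracy
= 99 - 66
= 33%
This large gap strongly indicates overfitting.

33


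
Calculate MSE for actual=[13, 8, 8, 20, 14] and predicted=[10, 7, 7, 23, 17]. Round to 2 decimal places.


Differences: [3, 1, 1, -3, -3]
Squared errors: [9, 1, 1, 9, 9]
Sum of squared errors = 29
MSE = 29 / 5 = 5.80

5.80


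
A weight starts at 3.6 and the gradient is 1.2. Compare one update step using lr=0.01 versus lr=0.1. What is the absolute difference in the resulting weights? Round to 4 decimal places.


With lr=0.01: w_new = 3.6 - 0.01 * 1.2 = 3.588
With lr=0.1: w_new = 3.6 - 0.1 * 1.2 = 3.48
Absolute difference = |3.588 - 3.48|
= 0.1080

0.1080


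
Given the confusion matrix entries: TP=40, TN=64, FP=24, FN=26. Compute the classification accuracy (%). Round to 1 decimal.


Accuracy = (TP + TN) / (TP + TN + FP + FN) * 100
= (40 + 64) / (40 + 64 + 24 + 26)
= 104 / 154
= 0.6753
= 67.5%

67.5


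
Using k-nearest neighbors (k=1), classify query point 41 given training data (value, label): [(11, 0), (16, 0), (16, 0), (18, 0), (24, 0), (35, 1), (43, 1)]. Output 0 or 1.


Distances from query 41:
Point 43 (class 1): distance = 2
K=1 nearest neighbors: classes = [1]
Votes for class 1: 1 / 1
Majority vote => class 1

1


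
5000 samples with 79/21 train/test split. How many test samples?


Train samples = 5000 * 79% = 3950
Test samples = 5000 - 3950
= 1050

1050


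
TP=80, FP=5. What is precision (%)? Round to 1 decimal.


Precision = TP / (TP + FP) * 100
= 80 / (80 + 5)
= 80 / 85
= 0.9412
= 94.1%

94.1


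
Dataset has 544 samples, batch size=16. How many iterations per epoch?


Iterations per epoch = dataset_size / batch_size
= 544 / 16
= 34

34


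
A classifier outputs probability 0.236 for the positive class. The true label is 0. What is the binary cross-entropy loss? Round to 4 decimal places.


For y=0: Loss = -log(1-p)
= -log(1 - 0.236)
= -log(0.764)
= -(-0.2692)
= 0.2692

0.2692


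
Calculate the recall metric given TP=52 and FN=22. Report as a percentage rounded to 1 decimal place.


Recall = TP / (TP + FN) * 100
= 52 / (52 + 22)
= 52 / 74
= 0.7027
= 70.3%

70.3


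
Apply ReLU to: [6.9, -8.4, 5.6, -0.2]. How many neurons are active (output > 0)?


ReLU(x) = max(0, x) for each element:
ReLU(6.9) = 6.9
ReLU(-8.4) = 0
ReLU(5.6) = 5.6
ReLU(-0.2) = 0
Active neurons (>0): 2

2


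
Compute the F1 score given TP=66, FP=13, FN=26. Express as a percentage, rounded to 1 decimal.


Precision = TP / (TP + FP) = 66 / 79 = 0.8354
Recall = TP / (TP + FN) = 66 / 92 = 0.7174
F1 = 2 * P * R / (P + R)
= 2 * 0.8354 * 0.7174 / (0.8354 + 0.7174)
= 1.1987 / 1.5528
= 0.7719
As percentage: 77.2%

77.2


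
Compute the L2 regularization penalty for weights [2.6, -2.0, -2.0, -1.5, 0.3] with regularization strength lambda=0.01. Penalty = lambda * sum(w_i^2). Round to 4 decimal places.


Squaring each weight:
2.6^2 = 6.76
(-2.0)^2 = 4.0
(-2.0)^2 = 4.0
(-1.5)^2 = 2.25
0.3^2 = 0.09
Sum of squares = 17.1
Penalty = 0.01 * 17.1 = 0.1710

0.1710


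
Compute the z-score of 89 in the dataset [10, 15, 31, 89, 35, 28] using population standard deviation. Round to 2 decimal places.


Mean = (10 + 15 + 31 + 89 + 35 + 28) / 6 = 34.6667
Variance = sum((x_i - mean)^2) / n = 667.5556
Std = sqrt(667.5556) = 25.8371
Z = (x - mean) / std
= (89 - 34.6667) / 25.8371
= 54.3333 / 25.8371
= 2.10

2.10


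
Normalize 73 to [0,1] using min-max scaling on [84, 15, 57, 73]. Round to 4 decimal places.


Min = 15, Max = 84
Range = 84 - 15 = 69
Scaled = (x - min) / (max - min)
= (73 - 15) / 69
= 58 / 69
= 0.8406

0.8406


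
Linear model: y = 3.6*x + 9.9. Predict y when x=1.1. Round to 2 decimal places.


y = 3.6 * 1.1 + (9.9)
= 3.96 + (9.9)
= 13.86

13.86


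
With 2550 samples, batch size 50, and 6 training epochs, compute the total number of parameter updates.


Iterations per epoch = 2550 / 50 = 51
Total updates = iterations_per_epoch * epochs
= 51 * 6
= 306

306


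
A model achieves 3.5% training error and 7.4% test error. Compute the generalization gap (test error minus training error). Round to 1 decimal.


Generalization gap = test_error - train_error
= 7.4 - 3.5
= 3.9%
A moderate gap.

3.9


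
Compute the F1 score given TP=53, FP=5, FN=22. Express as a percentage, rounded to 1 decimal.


Precision = TP / (TP + FP) = 53 / 58 = 0.9138
Recall = TP / (TP + FN) = 53 / 75 = 0.7067
F1 = 2 * P * R / (P + R)
= 2 * 0.9138 * 0.7067 / (0.9138 + 0.7067)
= 1.2915 / 1.6205
= 0.797
As percentage: 79.7%

79.7


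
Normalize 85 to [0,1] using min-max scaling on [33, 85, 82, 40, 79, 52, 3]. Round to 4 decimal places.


Min = 3, Max = 85
Range = 85 - 3 = 82
Scaled = (x - min) / (max - min)
= (85 - 3) / 82
= 82 / 82
= 1.0000

1.0000


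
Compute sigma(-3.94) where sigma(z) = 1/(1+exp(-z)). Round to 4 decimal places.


sigmoid(z) = 1 / (1 + exp(-z))
exp(-(-3.94)) = exp(3.94) = 51.4186
1 + 51.4186 = 52.4186
1 / 52.4186 = 0.0191

0.0191


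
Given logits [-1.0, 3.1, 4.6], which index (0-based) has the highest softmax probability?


Softmax is a monotonic transformation, so it preserves the argmax.
We need to find the index of the maximum logit.
Index 0: -1.0
Index 1: 3.1
Index 2: 4.6
Maximum logit = 4.6 at index 2

2


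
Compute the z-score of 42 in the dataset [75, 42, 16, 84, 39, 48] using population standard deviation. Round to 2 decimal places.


Mean = (75 + 42 + 16 + 84 + 39 + 48) / 6 = 50.6667
Variance = sum((x_i - mean)^2) / n = 520.5556
Std = sqrt(520.5556) = 22.8157
Z = (x - mean) / std
= (42 - 50.6667) / 22.8157
= -8.6667 / 22.8157
= -0.38

-0.38


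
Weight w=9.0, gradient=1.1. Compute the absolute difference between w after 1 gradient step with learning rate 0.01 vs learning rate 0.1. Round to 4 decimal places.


With lr=0.01: w_new = 9.0 - 0.01 * 1.1 = 8.989
With lr=0.1: w_new = 9.0 - 0.1 * 1.1 = 8.89
Absolute difference = |8.989 - 8.89|
= 0.0990

0.0990


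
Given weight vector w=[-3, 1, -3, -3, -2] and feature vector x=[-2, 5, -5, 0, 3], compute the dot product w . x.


Element-wise products:
-3 * -2 = 6
1 * 5 = 5
-3 * -5 = 15
-3 * 0 = 0
-2 * 3 = -6
Sum = 6 + 5 + 15 + 0 + -6
= 20

20


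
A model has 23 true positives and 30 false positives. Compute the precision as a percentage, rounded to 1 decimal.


Precision = TP / (TP + FP) * 100
= 23 / (23 + 30)
= 23 / 53
= 0.434
= 43.4%

43.4


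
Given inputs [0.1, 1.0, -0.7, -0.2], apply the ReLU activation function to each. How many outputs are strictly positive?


ReLU(x) = max(0, x) for each element:
ReLU(0.1) = 0.1
ReLU(1.0) = 1.0
ReLU(-0.7) = 0
ReLU(-0.2) = 0
Active neurons (>0): 2

2


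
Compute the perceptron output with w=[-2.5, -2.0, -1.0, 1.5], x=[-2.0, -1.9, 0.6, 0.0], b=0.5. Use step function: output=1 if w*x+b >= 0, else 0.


z = w . x + b
= -2.5*-2.0 + -2.0*-1.9 + -1.0*0.6 + 1.5*0.0 + 0.5
= 5.0 + 3.8 + -0.6 + 0.0 + 0.5
= 8.2 + 0.5
= 8.7
Since z = 8.7 >= 0, output = 1

1


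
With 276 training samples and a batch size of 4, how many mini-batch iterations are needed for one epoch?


Iterations per epoch = dataset_size / batch_size
= 276 / 4
= 69

69


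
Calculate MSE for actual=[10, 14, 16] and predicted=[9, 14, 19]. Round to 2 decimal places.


Differences: [1, 0, -3]
Squared errors: [1, 0, 9]
Sum of squared errors = 10
MSE = 10 / 3 = 3.33

3.33


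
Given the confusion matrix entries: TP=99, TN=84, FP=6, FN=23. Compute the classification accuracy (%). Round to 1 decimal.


Accuracy = (TP + TN) / (TP + TN + FP + FN) * 100
= (99 + 84) / (99 + 84 + 6 + 23)
= 183 / 212
= 0.8632
= 86.3%

86.3


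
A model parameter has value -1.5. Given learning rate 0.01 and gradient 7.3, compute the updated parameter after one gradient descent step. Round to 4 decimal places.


w_new = w_old - lr * gradient
= -1.5 - 0.01 * 7.3
= -1.5 - (0.073)
= -1.5730

-1.5730


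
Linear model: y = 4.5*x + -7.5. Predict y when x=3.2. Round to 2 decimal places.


y = 4.5 * 3.2 + (-7.5)
= 14.4 + (-7.5)
= 6.90

6.90


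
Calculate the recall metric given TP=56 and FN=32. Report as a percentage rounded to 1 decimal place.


Recall = TP / (TP + FN) * 100
= 56 / (56 + 32)
= 56 / 88
= 0.6364
= 63.6%

63.6


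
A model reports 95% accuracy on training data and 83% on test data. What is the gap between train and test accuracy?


Gap = train_accuracy - test_accuracy
= 95 - 83
= 12%
This gap suggests the model is overfitting.

12


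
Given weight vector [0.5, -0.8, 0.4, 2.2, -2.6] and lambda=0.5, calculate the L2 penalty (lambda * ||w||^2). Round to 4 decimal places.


Squaring each weight:
0.5^2 = 0.25
(-0.8)^2 = 0.64
0.4^2 = 0.16
2.2^2 = 4.84
(-2.6)^2 = 6.76
Sum of squares = 12.65
Penalty = 0.5 * 12.65 = 6.3250

6.3250


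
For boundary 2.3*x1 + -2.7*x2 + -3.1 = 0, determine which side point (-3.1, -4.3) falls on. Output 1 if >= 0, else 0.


Compute 2.3 * -3.1 + -2.7 * -4.3 + -3.1
= -7.13 + 11.61 + -3.1
= 1.38
Since 1.38 >= 0, the point is on the positive side.

1


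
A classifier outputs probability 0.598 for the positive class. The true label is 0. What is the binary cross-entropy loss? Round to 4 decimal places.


For y=0: Loss = -log(1-p)
= -log(1 - 0.598)
= -log(0.402)
= -(-0.9113)
= 0.9113

0.9113


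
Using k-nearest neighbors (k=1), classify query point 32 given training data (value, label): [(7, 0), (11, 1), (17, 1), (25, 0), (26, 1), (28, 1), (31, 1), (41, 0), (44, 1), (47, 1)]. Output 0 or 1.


Distances from query 32:
Point 31 (class 1): distance = 1
K=1 nearest neighbors: classes = [1]
Votes for class 1: 1 / 1
Majority vote => class 1

1


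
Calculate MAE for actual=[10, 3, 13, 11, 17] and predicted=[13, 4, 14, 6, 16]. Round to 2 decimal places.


Absolute errors: [3, 1, 1, 5, 1]
Sum of absolute errors = 11
MAE = 11 / 5 = 2.20

2.20


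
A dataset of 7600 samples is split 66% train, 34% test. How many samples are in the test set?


Train samples = 7600 * 66% = 5016
Test samples = 7600 - 5016
= 2584

2584


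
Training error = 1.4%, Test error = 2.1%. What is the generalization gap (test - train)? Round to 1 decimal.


Generalization gap = test_error - train_error
= 2.1 - 1.4
= 0.7%
A small gap suggests good generalization.

0.7


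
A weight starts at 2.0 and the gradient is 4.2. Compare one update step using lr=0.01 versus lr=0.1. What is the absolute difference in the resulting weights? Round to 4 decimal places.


With lr=0.01: w_new = 2.0 - 0.01 * 4.2 = 1.958
With lr=0.1: w_new = 2.0 - 0.1 * 4.2 = 1.58
Absolute difference = |1.958 - 1.58|
= 0.3780

0.3780


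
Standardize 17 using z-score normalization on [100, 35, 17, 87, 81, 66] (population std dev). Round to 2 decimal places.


Mean = (100 + 35 + 17 + 87 + 81 + 66) / 6 = 64.3333
Variance = sum((x_i - mean)^2) / n = 861.2222
Std = sqrt(861.2222) = 29.3466
Z = (x - mean) / std
= (17 - 64.3333) / 29.3466
= -47.3333 / 29.3466
= -1.61

-1.61


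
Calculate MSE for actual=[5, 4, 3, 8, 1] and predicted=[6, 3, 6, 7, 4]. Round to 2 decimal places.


Differences: [-1, 1, -3, 1, -3]
Squared errors: [1, 1, 9, 1, 9]
Sum of squared errors = 21
MSE = 21 / 5 = 4.20

4.20


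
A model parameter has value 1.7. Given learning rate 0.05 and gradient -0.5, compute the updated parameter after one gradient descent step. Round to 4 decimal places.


w_new = w_old - lr * gradient
= 1.7 - 0.05 * -0.5
= 1.7 - (-0.025)
= 1.7250

1.7250


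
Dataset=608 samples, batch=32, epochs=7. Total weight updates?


Iterations per epoch = 608 / 32 = 19
Total updates = iterations_per_epoch * epochs
= 19 * 7
= 133

133


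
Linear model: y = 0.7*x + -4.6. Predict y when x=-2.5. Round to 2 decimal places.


y = 0.7 * -2.5 + (-4.6)
= -1.75 + (-4.6)
= -6.35

-6.35


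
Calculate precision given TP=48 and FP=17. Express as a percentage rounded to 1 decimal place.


Precision = TP / (TP + FP) * 100
= 48 / (48 + 17)
= 48 / 65
= 0.7385
= 73.8%

73.8


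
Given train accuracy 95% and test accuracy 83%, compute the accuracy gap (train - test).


Gap = train_accuracy - test_accuracy
= 95 - 83
= 12%
This gap suggests the model is overfitting.

12


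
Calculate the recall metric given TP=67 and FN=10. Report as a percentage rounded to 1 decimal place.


Recall = TP / (TP + FN) * 100
= 67 / (67 + 10)
= 67 / 77
= 0.8701
= 87.0%

87.0


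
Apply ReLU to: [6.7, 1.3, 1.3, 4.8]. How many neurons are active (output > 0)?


ReLU(x) = max(0, x) for each element:
ReLU(6.7) = 6.7
ReLU(1.3) = 1.3
ReLU(1.3) = 1.3
ReLU(4.8) = 4.8
Active neurons (>0): 4

4


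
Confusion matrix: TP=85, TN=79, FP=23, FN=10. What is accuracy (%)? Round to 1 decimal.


Accuracy = (TP + TN) / (TP + TN + FP + FN) * 100
= (85 + 79) / (85 + 79 + 23 + 10)
= 164 / 197
= 0.8325
= 83.2%

83.2


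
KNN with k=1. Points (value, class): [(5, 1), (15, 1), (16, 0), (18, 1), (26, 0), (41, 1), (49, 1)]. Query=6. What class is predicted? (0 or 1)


Distances from query 6:
Point 5 (class 1): distance = 1
K=1 nearest neighbors: classes = [1]
Votes for class 1: 1 / 1
Majority vote => class 1

1


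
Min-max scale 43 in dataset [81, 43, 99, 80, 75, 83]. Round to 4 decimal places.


Min = 43, Max = 99
Range = 99 - 43 = 56
Scaled = (x - min) / (max - min)
= (43 - 43) / 56
= 0 / 56
= 0.0000

0.0000


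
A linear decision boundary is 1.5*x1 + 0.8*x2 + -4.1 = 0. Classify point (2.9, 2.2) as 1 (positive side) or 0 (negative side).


Compute 1.5 * 2.9 + 0.8 * 2.2 + -4.1
= 4.35 + 1.76 + -4.1
= 2.01
Since 2.01 >= 0, the point is on the positive side.

1


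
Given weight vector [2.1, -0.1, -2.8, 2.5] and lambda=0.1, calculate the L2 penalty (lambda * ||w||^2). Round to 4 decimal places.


Squaring each weight:
2.1^2 = 4.41
(-0.1)^2 = 0.01
(-2.8)^2 = 7.84
2.5^2 = 6.25
Sum of squares = 18.51
Penalty = 0.1 * 18.51 = 1.8510

1.8510


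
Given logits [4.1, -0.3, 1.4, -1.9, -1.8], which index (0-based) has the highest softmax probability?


Softmax is a monotonic transformation, so it preserves the argmax.
We need to find the index of the maximum logit.
Index 0: 4.1
Index 1: -0.3
Index 2: 1.4
Index 3: -1.9
Index 4: -1.8
Maximum logit = 4.1 at index 0

0


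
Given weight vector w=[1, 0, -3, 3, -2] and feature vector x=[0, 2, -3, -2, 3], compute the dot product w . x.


Element-wise products:
1 * 0 = 0
0 * 2 = 0
-3 * -3 = 9
3 * -2 = -6
-2 * 3 = -6
Sum = 0 + 0 + 9 + -6 + -6
= -3

-3


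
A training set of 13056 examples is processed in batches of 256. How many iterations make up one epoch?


Iterations per epoch = dataset_size / batch_size
= 13056 / 256
= 51

51


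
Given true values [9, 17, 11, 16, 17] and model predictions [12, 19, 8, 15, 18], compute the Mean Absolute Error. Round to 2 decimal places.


Absolute errors: [3, 2, 3, 1, 1]
Sum of absolute errors = 10
MAE = 10 / 5 = 2.00

2.00


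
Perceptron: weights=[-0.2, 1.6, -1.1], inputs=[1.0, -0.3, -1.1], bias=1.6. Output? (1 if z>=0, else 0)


z = w . x + b
= -0.2*1.0 + 1.6*-0.3 + -1.1*-1.1 + 1.6
= -0.2 + -0.48 + 1.21 + 1.6
= 0.53 + 1.6
= 2.13
Since z = 2.13 >= 0, output = 1

1


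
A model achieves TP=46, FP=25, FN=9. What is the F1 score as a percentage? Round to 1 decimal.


Precision = TP / (TP + FP) = 46 / 71 = 0.6479
Recall = TP / (TP + FN) = 46 / 55 = 0.8364
F1 = 2 * P * R / (P + R)
= 2 * 0.6479 * 0.8364 / (0.6479 + 0.8364)
= 1.0837 / 1.4843
= 0.7302
As percentage: 73.0%

73.0


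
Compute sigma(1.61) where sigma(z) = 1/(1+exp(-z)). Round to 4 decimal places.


sigmoid(z) = 1 / (1 + exp(-z))
exp(-(1.61)) = exp(-1.61) = 0.1999
1 + 0.1999 = 1.1999
1 / 1.1999 = 0.8334

0.8334


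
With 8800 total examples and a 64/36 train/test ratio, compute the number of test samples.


Train samples = 8800 * 64% = 5632
Test samples = 8800 - 5632
= 3168

3168


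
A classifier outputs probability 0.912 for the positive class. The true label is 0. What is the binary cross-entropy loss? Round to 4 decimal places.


For y=0: Loss = -log(1-p)
= -log(1 - 0.912)
= -log(0.088)
= -(-2.4304)
= 2.4304

2.4304


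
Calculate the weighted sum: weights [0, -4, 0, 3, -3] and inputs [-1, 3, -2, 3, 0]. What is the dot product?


Element-wise products:
0 * -1 = 0
-4 * 3 = -12
0 * -2 = 0
3 * 3 = 9
-3 * 0 = 0
Sum = 0 + -12 + 0 + 9 + 0
= -3

-3


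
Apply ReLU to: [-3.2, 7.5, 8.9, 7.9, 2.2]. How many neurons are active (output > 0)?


ReLU(x) = max(0, x) for each element:
ReLU(-3.2) = 0
ReLU(7.5) = 7.5
ReLU(8.9) = 8.9
ReLU(7.9) = 7.9
ReLU(2.2) = 2.2
Active neurons (>0): 4

4


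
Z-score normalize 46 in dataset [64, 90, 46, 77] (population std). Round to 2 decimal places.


Mean = (64 + 90 + 46 + 77) / 4 = 69.25
Variance = sum((x_i - mean)^2) / n = 264.6875
Std = sqrt(264.6875) = 16.2692
Z = (x - mean) / std
= (46 - 69.25) / 16.2692
= -23.25 / 16.2692
= -1.43

-1.43


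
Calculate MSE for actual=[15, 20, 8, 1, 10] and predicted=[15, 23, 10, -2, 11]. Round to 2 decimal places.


Differences: [0, -3, -2, 3, -1]
Squared errors: [0, 9, 4, 9, 1]
Sum of squared errors = 23
MSE = 23 / 5 = 4.60

4.60


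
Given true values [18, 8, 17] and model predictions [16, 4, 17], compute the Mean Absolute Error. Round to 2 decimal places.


Absolute errors: [2, 4, 0]
Sum of absolute errors = 6
MAE = 6 / 3 = 2.00

2.00


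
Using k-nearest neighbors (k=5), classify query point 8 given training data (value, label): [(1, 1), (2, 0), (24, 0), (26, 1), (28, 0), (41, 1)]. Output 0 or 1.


Distances from query 8:
Point 2 (class 0): distance = 6
Point 1 (class 1): distance = 7
Point 24 (class 0): distance = 16
Point 26 (class 1): distance = 18
Point 28 (class 0): distance = 20
K=5 nearest neighbors: classes = [0, 1, 0, 1, 0]
Votes for class 1: 2 / 5
Majority vote => class 0

0


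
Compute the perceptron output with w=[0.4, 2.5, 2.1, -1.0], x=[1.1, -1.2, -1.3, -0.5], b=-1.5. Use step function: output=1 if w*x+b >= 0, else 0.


z = w . x + b
= 0.4*1.1 + 2.5*-1.2 + 2.1*-1.3 + -1.0*-0.5 + -1.5
= 0.44 + -3.0 + -2.73 + 0.5 + -1.5
= -4.79 + -1.5
= -6.29
Since z = -6.29 < 0, output = 0

0


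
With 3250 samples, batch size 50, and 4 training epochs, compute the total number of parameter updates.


Iterations per epoch = 3250 / 50 = 65
Total updates = iterations_per_epoch * epochs
= 65 * 4
= 260

260


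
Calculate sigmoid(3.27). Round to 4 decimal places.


sigmoid(z) = 1 / (1 + exp(-z))
exp(-(3.27)) = exp(-3.27) = 0.038
1 + 0.038 = 1.038
1 / 1.038 = 0.9634

0.9634


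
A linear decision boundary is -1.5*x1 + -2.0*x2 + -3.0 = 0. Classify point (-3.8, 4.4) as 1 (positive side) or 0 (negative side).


Compute -1.5 * -3.8 + -2.0 * 4.4 + -3.0
= 5.7 + -8.8 + -3.0
= -6.1
Since -6.1 < 0, the point is on the negative side.

0


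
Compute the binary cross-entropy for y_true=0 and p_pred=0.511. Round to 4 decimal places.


For y=0: Loss = -log(1-p)
= -log(1 - 0.511)
= -log(0.489)
= -(-0.7154)
= 0.7154

0.7154


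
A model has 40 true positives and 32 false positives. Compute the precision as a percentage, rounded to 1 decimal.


Precision = TP / (TP + FP) * 100
= 40 / (40 + 32)
= 40 / 72
= 0.5556
= 55.6%

55.6


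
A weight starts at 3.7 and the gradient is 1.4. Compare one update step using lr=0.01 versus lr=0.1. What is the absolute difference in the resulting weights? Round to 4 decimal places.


With lr=0.01: w_new = 3.7 - 0.01 * 1.4 = 3.686
With lr=0.1: w_new = 3.7 - 0.1 * 1.4 = 3.56
Absolute difference = |3.686 - 3.56|
= 0.1260

0.1260


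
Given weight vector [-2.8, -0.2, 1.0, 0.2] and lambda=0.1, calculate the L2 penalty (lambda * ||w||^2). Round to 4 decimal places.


Squaring each weight:
(-2.8)^2 = 7.84
(-0.2)^2 = 0.04
1.0^2 = 1.0
0.2^2 = 0.04
Sum of squares = 8.92
Penalty = 0.1 * 8.92 = 0.8920

0.8920


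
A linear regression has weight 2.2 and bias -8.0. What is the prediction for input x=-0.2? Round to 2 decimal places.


y = 2.2 * -0.2 + (-8.0)
= -0.44 + (-8.0)
= -8.44

-8.44


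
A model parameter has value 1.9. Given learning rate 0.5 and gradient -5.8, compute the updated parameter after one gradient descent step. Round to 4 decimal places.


w_new = w_old - lr * gradient
= 1.9 - 0.5 * -5.8
= 1.9 - (-2.9)
= 4.8000

4.8000


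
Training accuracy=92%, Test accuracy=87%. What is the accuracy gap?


Gap = train_accuracy - test_accuracy
= 92 - 87
= 5%
This moderate gap may indicate mild overfitting.

5


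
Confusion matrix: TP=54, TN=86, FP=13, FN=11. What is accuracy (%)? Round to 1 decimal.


Accuracy = (TP + TN) / (TP + TN + FP + FN) * 100
= (54 + 86) / (54 + 86 + 13 + 11)
= 140 / 164
= 0.8537
= 85.4%

85.4


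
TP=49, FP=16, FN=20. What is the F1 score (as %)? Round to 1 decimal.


Precision = TP / (TP + FP) = 49 / 65 = 0.7538
Recall = TP / (TP + FN) = 49 / 69 = 0.7101
F1 = 2 * P * R / (P + R)
= 2 * 0.7538 * 0.7101 / (0.7538 + 0.7101)
= 1.0707 / 1.464
= 0.7313
As percentage: 73.1%

73.1


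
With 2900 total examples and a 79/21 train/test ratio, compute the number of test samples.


Train samples = 2900 * 79% = 2291
Test samples = 2900 - 2291
= 609

609


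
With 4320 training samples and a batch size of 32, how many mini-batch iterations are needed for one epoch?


Iterations per epoch = dataset_size / batch_size
= 4320 / 32
= 135

135


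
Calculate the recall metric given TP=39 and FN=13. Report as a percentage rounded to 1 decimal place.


Recall = TP / (TP + FN) * 100
= 39 / (39 + 13)
= 39 / 52
= 0.75
= 75.0%

75.0


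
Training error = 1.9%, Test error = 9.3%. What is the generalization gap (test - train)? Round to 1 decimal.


Generalization gap = test_error - train_error
= 9.3 - 1.9
= 7.4%
A moderate gap.

7.4


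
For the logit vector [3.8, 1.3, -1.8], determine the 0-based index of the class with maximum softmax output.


Softmax is a monotonic transformation, so it preserves the argmax.
We need to find the index of the maximum logit.
Index 0: 3.8
Index 1: 1.3
Index 2: -1.8
Maximum logit = 3.8 at index 0

0


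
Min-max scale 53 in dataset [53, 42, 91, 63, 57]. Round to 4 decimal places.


Min = 42, Max = 91
Range = 91 - 42 = 49
Scaled = (x - min) / (max - min)
= (53 - 42) / 49
= 11 / 49
= 0.2245

0.2245


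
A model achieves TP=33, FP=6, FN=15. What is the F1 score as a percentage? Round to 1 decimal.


Precision = TP / (TP + FP) = 33 / 39 = 0.8462
Recall = TP / (TP + FN) = 33 / 48 = 0.6875
F1 = 2 * P * R / (P + R)
= 2 * 0.8462 * 0.6875 / (0.8462 + 0.6875)
= 1.1635 / 1.5337
= 0.7586
As percentage: 75.9%

75.9


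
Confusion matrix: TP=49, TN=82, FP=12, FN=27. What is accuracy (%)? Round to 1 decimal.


Accuracy = (TP + TN) / (TP + TN + FP + FN) * 100
= (49 + 82) / (49 + 82 + 12 + 27)
= 131 / 170
= 0.7706
= 77.1%

77.1


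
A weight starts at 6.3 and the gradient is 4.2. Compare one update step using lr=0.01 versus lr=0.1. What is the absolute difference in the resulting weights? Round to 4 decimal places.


With lr=0.01: w_new = 6.3 - 0.01 * 4.2 = 6.258
With lr=0.1: w_new = 6.3 - 0.1 * 4.2 = 5.88
Absolute difference = |6.258 - 5.88|
= 0.3780

0.3780


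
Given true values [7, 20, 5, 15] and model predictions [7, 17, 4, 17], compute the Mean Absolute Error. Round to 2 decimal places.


Absolute errors: [0, 3, 1, 2]
Sum of absolute errors = 6
MAE = 6 / 4 = 1.50

1.50


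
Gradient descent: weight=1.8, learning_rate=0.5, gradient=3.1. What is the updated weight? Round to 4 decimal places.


w_new = w_old - lr * gradient
= 1.8 - 0.5 * 3.1
= 1.8 - (1.55)
= 0.2500

0.2500


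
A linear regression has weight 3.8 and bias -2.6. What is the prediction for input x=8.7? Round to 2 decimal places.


y = 3.8 * 8.7 + (-2.6)
= 33.06 + (-2.6)
= 30.46

30.46


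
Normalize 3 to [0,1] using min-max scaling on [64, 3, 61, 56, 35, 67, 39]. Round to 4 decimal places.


Min = 3, Max = 67
Range = 67 - 3 = 64
Scaled = (x - min) / (max - min)
= (3 - 3) / 64
= 0 / 64
= 0.0000

0.0000


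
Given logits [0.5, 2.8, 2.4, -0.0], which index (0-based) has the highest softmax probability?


Softmax is a monotonic transformation, so it preserves the argmax.
We need to find the index of the maximum logit.
Index 0: 0.5
Index 1: 2.8
Index 2: 2.4
Index 3: -0.0
Maximum logit = 2.8 at index 1

1


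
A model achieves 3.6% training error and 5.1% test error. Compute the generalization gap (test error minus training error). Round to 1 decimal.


Generalization gap = test_error - train_error
= 5.1 - 3.6
= 1.5%
A small gap suggests good generalization.

1.5


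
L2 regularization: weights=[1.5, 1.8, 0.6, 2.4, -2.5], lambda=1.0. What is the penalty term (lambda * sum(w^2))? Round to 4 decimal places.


Squaring each weight:
1.5^2 = 2.25
1.8^2 = 3.24
0.6^2 = 0.36
2.4^2 = 5.76
(-2.5)^2 = 6.25
Sum of squares = 17.86
Penalty = 1.0 * 17.86 = 17.8600

17.8600


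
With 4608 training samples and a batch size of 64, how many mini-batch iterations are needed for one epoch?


Iterations per epoch = dataset_size / batch_size
= 4608 / 64
= 72

72


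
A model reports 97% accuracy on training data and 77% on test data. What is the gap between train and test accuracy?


Gap = train_accuracy - test_accuracy
= 97 - 77
= 20%
This gap suggests the model is overfitting.

20


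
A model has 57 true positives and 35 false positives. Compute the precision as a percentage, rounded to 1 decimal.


Precision = TP / (TP + FP) * 100
= 57 / (57 + 35)
= 57 / 92
= 0.6196
= 62.0%

62.0


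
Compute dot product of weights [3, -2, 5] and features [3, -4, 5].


Element-wise products:
3 * 3 = 9
-2 * -4 = 8
5 * 5 = 25
Sum = 9 + 8 + 25
= 42

42


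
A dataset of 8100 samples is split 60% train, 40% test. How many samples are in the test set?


Train samples = 8100 * 60% = 4860
Test samples = 8100 - 4860
= 3240

3240


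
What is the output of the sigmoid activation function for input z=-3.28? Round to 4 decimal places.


sigmoid(z) = 1 / (1 + exp(-z))
exp(-(-3.28)) = exp(3.28) = 26.5758
1 + 26.5758 = 27.5758
1 / 27.5758 = 0.0363

0.0363


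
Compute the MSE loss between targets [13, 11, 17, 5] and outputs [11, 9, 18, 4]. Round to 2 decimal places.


Differences: [2, 2, -1, 1]
Squared errors: [4, 4, 1, 1]
Sum of squared errors = 10
MSE = 10 / 4 = 2.50

2.50


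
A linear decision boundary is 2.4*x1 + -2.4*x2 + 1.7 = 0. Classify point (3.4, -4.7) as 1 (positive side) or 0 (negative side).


Compute 2.4 * 3.4 + -2.4 * -4.7 + 1.7
= 8.16 + 11.28 + 1.7
= 21.14
Since 21.14 >= 0, the point is on the positive side.

1


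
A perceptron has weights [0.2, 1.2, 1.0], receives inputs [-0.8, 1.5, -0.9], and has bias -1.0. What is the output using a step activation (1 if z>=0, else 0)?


z = w . x + b
= 0.2*-0.8 + 1.2*1.5 + 1.0*-0.9 + -1.0
= -0.16 + 1.8 + -0.9 + -1.0
= 0.74 + -1.0
= -0.26
Since z = -0.26 < 0, output = 0

0


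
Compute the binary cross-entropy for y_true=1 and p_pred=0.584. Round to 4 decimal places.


For y=1: Loss = -log(p)
= -log(0.584)
= -(-0.5379)
= 0.5379

0.5379


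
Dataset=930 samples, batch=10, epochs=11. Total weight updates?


Iterations per epoch = 930 / 10 = 93
Total updates = iterations_per_epoch * epochs
= 93 * 11
= 1023

1023


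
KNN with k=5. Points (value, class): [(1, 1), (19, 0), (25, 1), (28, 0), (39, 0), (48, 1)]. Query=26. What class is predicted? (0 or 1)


Distances from query 26:
Point 25 (class 1): distance = 1
Point 28 (class 0): distance = 2
Point 19 (class 0): distance = 7
Point 39 (class 0): distance = 13
Point 48 (class 1): distance = 22
K=5 nearest neighbors: classes = [1, 0, 0, 0, 1]
Votes for class 1: 2 / 5
Majority vote => class 0

0


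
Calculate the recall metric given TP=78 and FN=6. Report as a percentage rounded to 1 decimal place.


Recall = TP / (TP + FN) * 100
= 78 / (78 + 6)
= 78 / 84
= 0.9286
= 92.9%

92.9


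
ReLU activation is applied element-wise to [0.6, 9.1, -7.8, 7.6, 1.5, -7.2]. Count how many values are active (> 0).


ReLU(x) = max(0, x) for each element:
ReLU(0.6) = 0.6
ReLU(9.1) = 9.1
ReLU(-7.8) = 0
ReLU(7.6) = 7.6
ReLU(1.5) = 1.5
ReLU(-7.2) = 0
Active neurons (>0): 4

4
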